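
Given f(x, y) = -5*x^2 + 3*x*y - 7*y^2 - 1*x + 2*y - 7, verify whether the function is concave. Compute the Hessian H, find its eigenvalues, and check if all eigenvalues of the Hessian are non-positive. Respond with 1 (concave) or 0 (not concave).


The Hessian of f(x,y) = -5*x^2 + 3*x*y - 7*y^2 - 1*x + 2*y - 7 is:
H = [[-10, 3], [3, -14]]
Trace = -10 - 14 = -24
Determinant = -10*-14 - (3)^2 = 131
Discriminant = (-24)^2 - 4*131 = 52.0
Eigenvalues: lambda_1 = -15.6056, lambda_2 = -8.3944
The function is concave.

1


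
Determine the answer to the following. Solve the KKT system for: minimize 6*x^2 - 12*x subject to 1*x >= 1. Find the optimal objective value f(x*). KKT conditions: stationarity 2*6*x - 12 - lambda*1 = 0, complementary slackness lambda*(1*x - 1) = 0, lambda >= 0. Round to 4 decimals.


Step 1: Try lambda = 0 (constraint inactive).
Stationarity: 2*6*x - 12 = 0
x* = 12/(2*6) = 1.0
Check constraint: 1*1.0 = 1.0 >= 1 -- satisfied.
Step 2: Compute optimal value.
f(x*) = 6*1.0^2 - 12*1.0 = -6.0


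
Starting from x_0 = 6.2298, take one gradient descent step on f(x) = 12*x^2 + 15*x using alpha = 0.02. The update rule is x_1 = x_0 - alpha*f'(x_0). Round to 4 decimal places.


We compute the gradient at x_0 and apply the update.
f'(x) = 24*x + 15
f'(6.2298) = 24*6.2298 + 15 = 164.5152
x_1 = 6.2298 - 0.02*164.5152 = 2.9395


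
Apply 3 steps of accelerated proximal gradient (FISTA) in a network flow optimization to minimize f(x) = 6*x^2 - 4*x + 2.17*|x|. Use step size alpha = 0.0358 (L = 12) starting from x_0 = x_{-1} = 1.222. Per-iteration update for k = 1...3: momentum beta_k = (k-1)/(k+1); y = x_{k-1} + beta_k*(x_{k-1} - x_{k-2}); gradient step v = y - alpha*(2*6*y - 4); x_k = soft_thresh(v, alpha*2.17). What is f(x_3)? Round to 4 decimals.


FISTA on f(x) = 6*x^2 - 4*x + 2.17*|x|
L = 12, alpha = 0.0358
Iteration 1: beta = 0.0, y = 1.222 + 0.0*(1.222 - 1.222) = 1.222
  grad(y) = 10.664, v = y - alpha*grad = 0.8402
  prox(v) = soft_thresh(0.8402, 0.0777) = 0.7625
Iteration 2: beta = 0.3333, y = 0.7625 + 0.3333*(0.7625 - 1.222) = 0.6094
  grad(y) = 3.3127, v = y - alpha*grad = 0.4908
  prox(v) = soft_thresh(0.4908, 0.0777) = 0.4131
Iteration 3: beta = 0.5, y = 0.4131 + 0.5*(0.4131 - 0.7625) = 0.2384
  grad(y) = -1.1393, v = y - alpha*grad = 0.2792
  prox(v) = soft_thresh(0.2792, 0.0777) = 0.2015
f(x_3) = 6*0.2015^2 - 4*0.2015 + 2.17*|0.2015| = -0.1251


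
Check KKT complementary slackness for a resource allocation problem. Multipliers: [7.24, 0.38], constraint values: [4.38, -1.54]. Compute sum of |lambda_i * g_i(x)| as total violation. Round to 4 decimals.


KKT complementary slackness check:
lambda_1 * g_1 = 7.24 * 4.38 = 31.7112
lambda_2 * g_2 = 0.38 * -1.54 = -0.5852
Total violation = 31.7112 + 0.5852 = 32.2964


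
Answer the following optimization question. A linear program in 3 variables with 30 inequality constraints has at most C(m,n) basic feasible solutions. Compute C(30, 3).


Each vertex corresponds to some choice of n active constraints out of m, so the number of vertices is at most C(m, n) = m! / (n!(m-n)!).
m = 30, n = 3
Numerator: 30 * 29 * 28
Denominator: 3! = 6
C(30, 3) = 4060


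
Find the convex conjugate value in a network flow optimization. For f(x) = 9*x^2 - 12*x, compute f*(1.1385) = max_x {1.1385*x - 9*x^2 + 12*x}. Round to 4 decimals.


f*(y) = sup_x {y*x - a*x^2 - b*x} = sup_x {(y-b)*x - a*x^2}
FOC: (y - b) - 2a*x = 0 => x* = (y - b)/(2a)
x* = (1.1385 + 12)/(2*9) = 0.7299
f*(1.1385) = (y-b)^2/(4a) = (1.1385 + 12)^2/(4*9)
= 172.6202/36 = 4.795


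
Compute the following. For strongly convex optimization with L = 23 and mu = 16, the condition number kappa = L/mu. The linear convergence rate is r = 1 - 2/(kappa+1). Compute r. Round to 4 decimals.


Step 1: Compute the condition number.
kappa = L/mu = 23/16 = 1.4375
Step 2: Compute the convergence rate.
r = 1 - 2/(kappa + 1) = 1 - 2*mu/(L + mu) = (L - mu)/(L + mu) = 7/39 = 0.1795


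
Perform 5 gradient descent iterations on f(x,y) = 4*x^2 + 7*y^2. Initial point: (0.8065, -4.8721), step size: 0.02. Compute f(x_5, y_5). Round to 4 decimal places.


Gradient descent on f(x,y) = 4*x^2 + 7*y^2.
Starting point: (0.8065, -4.8721), alpha = 0.02
Step 1: grad_x = 2*4*0.8065 = 6.452, grad_y = 2*7*-4.8721 = -68.2094
  x_1 = 0.8065 - 0.02*6.452 = 0.6775
  y_1 = -4.8721 - 0.02*-68.2094 = -3.5079
Step 2: grad_x = 2*4*0.6775 = 5.4197, grad_y = 2*7*-3.5079 = -49.1108
  x_2 = 0.6775 - 0.02*5.4197 = 0.5691
  y_2 = -3.5079 - 0.02*-49.1108 = -2.5257
Step 3: grad_x = 2*4*0.5691 = 4.5525, grad_y = 2*7*-2.5257 = -35.3598
  x_3 = 0.5691 - 0.02*4.5525 = 0.478
  y_3 = -2.5257 - 0.02*-35.3598 = -1.8185
Step 4: grad_x = 2*4*0.478 = 3.8241, grad_y = 2*7*-1.8185 = -25.459
  x_4 = 0.478 - 0.02*3.8241 = 0.4015
  y_4 = -1.8185 - 0.02*-25.459 = -1.3093
Step 5: grad_x = 2*4*0.4015 = 3.2123, grad_y = 2*7*-1.3093 = -18.3305
  x_5 = 0.4015 - 0.02*3.2123 = 0.3373
  y_5 = -1.3093 - 0.02*-18.3305 = -0.9427
f(0.3373, -0.9427) = 4*0.3373^2 + 7*(-0.9427)^2 = 6.676


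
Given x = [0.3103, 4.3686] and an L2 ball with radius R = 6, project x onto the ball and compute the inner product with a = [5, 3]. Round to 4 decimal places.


Step 1: Compute ||x|| (intermediates to 6 decimals).
||x|| = sqrt(0.3103^2 + 4.3686^2) = 4.379606
Step 2: Project.
Since ||x|| <= R, proj = x (no scaling needed).
proj(x) = [0.3103, 4.3686]
Step 3: Dot product.
a^T * proj(x) = 5*0.3103 + 3*4.3686 = 14.6573


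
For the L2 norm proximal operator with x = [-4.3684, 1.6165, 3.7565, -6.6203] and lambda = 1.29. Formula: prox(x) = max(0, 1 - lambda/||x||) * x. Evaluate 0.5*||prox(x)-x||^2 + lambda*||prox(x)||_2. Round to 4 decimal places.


Step 1: Compute ||x||.
||x|| = 8.9239
Step 2: Compute scaling factor.
scale = max(0, 1 - 1.29/8.9239) = 0.8554
Step 3: prox(x) = [-3.7369, 1.3828, 3.2135, -5.6633]
||prox(x)|| = 7.6339
Step 4: Proximal objective.
0.5*||prox-x||^2 = 0.8321
lambda*||prox|| = 9.8477
Total = 10.6798


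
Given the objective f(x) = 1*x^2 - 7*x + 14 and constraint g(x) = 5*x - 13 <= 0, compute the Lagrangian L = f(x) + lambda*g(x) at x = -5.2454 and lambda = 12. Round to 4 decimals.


Step 1: Evaluate f(x).
f(-5.2454) = 1*(-5.2454)^2 - 7*(-5.2454) + 14 = 78.232
Step 2: Evaluate g(x).
g(-5.2454) = 5*-5.2454 - 13 = -39.227
Step 3: Compute Lagrangian.
L = 78.232 + 12*-39.227 = -392.492


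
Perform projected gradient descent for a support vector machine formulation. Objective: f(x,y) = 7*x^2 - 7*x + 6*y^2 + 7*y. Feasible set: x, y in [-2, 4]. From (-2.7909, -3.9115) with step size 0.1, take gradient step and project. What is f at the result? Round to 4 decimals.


Step 1: Compute gradient at (-2.7909, -3.9115).
grad_x = 2*7*-2.7909 - 7 = -46.0726
grad_y = 2*6*-3.9115 + 7 = -39.938
Step 2: Gradient step.
x_raw = -2.7909 - 0.1*-46.0726 = 1.8164
y_raw = -3.9115 - 0.1*-39.938 = 0.0823
Step 3: Project onto [-2, 4].
x_proj = clip(1.8164) = 1.8164
y_proj = clip(0.0823) = 0.0823
Step 4: Evaluate f.
f(1.8164, 0.0823) = 10.9964


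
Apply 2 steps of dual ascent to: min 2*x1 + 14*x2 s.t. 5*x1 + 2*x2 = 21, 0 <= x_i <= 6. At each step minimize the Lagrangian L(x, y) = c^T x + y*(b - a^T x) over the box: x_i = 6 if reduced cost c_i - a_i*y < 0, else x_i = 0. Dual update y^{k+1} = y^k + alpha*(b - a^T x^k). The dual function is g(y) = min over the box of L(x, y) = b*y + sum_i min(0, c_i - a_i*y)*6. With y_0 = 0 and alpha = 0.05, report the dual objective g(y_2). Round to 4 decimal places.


Dual ascent for LP: min 2*x1 + 14*x2, 5*x1 + 2*x2 = 21, 0 <= x_i <= 6
Step 1: y^k = 0.0, reduced costs: (2.0, 14.0)
  x^k = (0.0, 0.0), subgradient = b - a^T x = 21.0
  y^{k+1} = 0.0 + 0.05*21.0 = 1.05
Step 2: y^k = 1.05, reduced costs: (-3.25, 11.9)
  x^k = (6.0, 0.0), subgradient = b - a^T x = -9.0
  y^{k+1} = 1.05 + 0.05*-9.0 = 0.6
Dual objective at y_2 = 0.6: reduced costs (-1.0, 12.8), box minimizer x = (6.0, 0.0)
g(y_2) = b*y + (c1 - a1*y)*x1 + (c2 - a2*y)*x2 = 21*0.6 + (-1.0)*6.0 + 12.8*0.0 = 12.6 - 6.0 + 0.0 = 6.6


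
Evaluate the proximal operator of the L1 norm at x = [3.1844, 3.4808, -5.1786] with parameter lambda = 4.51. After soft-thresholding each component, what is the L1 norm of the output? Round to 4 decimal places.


Soft-thresholding with lambda = 4.51:
prox(3.1844) = sign(3.1844)*max(|3.1844| - 4.51, 0) = 0.0
prox(3.4808) = sign(3.4808)*max(|3.4808| - 4.51, 0) = 0.0
prox(-5.1786) = sign(-5.1786)*max(|-5.1786| - 4.51, 0) = -0.6686
prox(x) = [0.0, 0.0, -0.6686]
||prox(x)||_1 = 0.0 + 0.0 + 0.6686 = 0.6686


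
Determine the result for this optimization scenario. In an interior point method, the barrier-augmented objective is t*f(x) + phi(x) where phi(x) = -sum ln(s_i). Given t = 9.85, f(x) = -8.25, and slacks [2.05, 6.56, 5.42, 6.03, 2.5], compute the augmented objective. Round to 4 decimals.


Step 1: Compute log-barrier.
ln values: [0.7178, 1.881, 1.6901, 1.7967, 0.9163]
phi = -(0.7178 + 1.881 + 1.6901 + 1.7967 + 0.9163) = -7.002
Step 2: Compute augmented objective.
t*f(x) = 9.85*-8.25 = -81.2625
Total = -81.2625 - 7.002 = -88.2645


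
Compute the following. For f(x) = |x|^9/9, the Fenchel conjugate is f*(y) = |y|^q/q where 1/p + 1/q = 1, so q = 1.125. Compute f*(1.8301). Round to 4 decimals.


The conjugate exponent q satisfies 1/p + 1/q = 1.
p = 9, so q = 9/(9 - 1) = 1.125
|y|^q = 1.8301^1.125 = 1.9737
f*(1.8301) = 1.9737 / 1.125 = 1.7544


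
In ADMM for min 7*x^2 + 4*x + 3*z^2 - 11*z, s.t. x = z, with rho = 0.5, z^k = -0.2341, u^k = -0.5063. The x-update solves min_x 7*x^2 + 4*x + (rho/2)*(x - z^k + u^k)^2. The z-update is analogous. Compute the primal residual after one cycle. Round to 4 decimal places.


ADMM iteration with rho = 0.5, z^k = -0.2341, u^k = -0.5063
Step 1: x-update.
Minimize 7*x^2 + 4*x + (0.5/2)*(x + 0.2341 - 0.5063)^2
FOC: (2*7 + 0.5)*x = -4 + 0.5*(-0.2341 + 0.5063)
x^{k+1} = -0.2665
Step 2: z-update.
Minimize 3*z^2 - 11*z + (0.5/2)*(-0.2665 - z - 0.5063)^2
FOC: (2*3 + 0.5)*z = 11 + 0.5*(-0.2665 - 0.5063)
z^{k+1} = 1.6329
Step 3: u-update.
u^{k+1} = -0.5063 - 0.2665 - 1.6329 = -2.4056
Step 4: Primal residual = |-0.2665 - 1.6329| = 1.8993


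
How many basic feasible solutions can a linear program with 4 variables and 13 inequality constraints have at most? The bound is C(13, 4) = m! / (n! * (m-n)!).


Each vertex corresponds to some choice of n active constraints out of m, so the number of vertices is at most C(m, n) = m! / (n!(m-n)!).
m = 13, n = 4
Numerator: 13 * 12 * 11 * 10
Denominator: 4! = 24
C(13, 4) = 715


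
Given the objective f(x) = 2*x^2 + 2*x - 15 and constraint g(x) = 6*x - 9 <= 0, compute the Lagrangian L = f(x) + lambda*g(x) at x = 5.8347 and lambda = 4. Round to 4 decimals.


Step 1: Evaluate f(x).
f(5.8347) = 2*5.8347^2 + 2*5.8347 - 15 = 64.7568
Step 2: Evaluate g(x).
g(5.8347) = 6*5.8347 - 9 = 26.0082
Step 3: Compute Lagrangian.
L = 64.7568 + 4*26.0082 = 168.7896


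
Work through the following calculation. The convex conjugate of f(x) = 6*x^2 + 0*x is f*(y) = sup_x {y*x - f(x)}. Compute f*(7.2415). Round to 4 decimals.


f*(y) = sup_x {y*x - a*x^2 - b*x} = sup_x {(y-b)*x - a*x^2}
FOC: (y - b) - 2a*x = 0 => x* = (y - b)/(2a)
x* = (7.2415 - 0)/(2*6) = 0.6035
f*(7.2415) = (y-b)^2/(4a) = (7.2415 - 0)^2/(4*6)
= 52.4393/24 = 2.185


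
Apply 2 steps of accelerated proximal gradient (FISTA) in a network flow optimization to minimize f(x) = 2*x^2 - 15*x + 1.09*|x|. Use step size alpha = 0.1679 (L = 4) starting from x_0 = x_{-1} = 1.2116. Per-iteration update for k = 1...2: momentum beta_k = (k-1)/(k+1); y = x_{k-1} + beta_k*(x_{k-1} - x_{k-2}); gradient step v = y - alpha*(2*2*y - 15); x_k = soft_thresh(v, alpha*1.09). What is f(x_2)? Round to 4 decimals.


FISTA on f(x) = 2*x^2 - 15*x + 1.09*|x|
L = 4, alpha = 0.1679
Iteration 1: beta = 0.0, y = 1.2116 + 0.0*(1.2116 - 1.2116) = 1.2116
  grad(y) = -10.1536, v = y - alpha*grad = 2.9164
  prox(v) = soft_thresh(2.9164, 0.183) = 2.7334
Iteration 2: beta = 0.3333, y = 2.7334 + 0.3333*(2.7334 - 1.2116) = 3.2406
  grad(y) = -2.0374, v = y - alpha*grad = 3.5827
  prox(v) = soft_thresh(3.5827, 0.183) = 3.3997
f(x_2) = 2*3.3997^2 - 15*3.3997 + 1.09*|3.3997| = -24.1739


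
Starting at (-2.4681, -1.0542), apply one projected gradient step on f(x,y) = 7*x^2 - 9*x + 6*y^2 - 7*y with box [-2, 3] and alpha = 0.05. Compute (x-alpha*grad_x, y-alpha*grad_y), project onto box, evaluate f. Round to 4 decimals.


Step 1: Compute gradient at (-2.4681, -1.0542).
grad_x = 2*7*-2.4681 - 9 = -43.5534
grad_y = 2*6*-1.0542 - 7 = -19.6504
Step 2: Gradient step.
x_raw = -2.4681 - 0.05*-43.5534 = -0.2904
y_raw = -1.0542 - 0.05*-19.6504 = -0.0717
Step 3: Project onto [-2, 3].
x_proj = clip(-0.2904) = -0.2904
y_proj = clip(-0.0717) = -0.0717
Step 4: Evaluate f.
f(-0.2904, -0.0717) = 3.7369


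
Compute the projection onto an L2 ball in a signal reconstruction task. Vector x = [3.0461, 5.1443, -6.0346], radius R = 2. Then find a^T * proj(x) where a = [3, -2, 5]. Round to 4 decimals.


Step 1: Compute ||x|| (intermediates to 6 decimals).
||x|| = sqrt(3.0461^2 + 5.1443^2 + (-6.0346)^2) = 8.494642
Step 2: Project.
Since ||x|| > R, scale = R/||x|| = 2/8.494642 = 0.235443, proj(x) = scale * x
proj(x) = [0.717183, 1.211189, -1.420804]
Step 3: Dot product.
a^T * proj(x) = 3*0.717183 - 2*1.211189 + 5*(-1.420804) = -7.3748


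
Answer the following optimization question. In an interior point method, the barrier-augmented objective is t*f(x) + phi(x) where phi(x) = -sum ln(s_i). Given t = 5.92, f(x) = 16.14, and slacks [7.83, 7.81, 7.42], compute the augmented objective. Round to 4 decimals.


Step 1: Compute log-barrier.
ln values: [2.058, 2.0554, 2.0042]
phi = -(2.058 + 2.0554 + 2.0042) = -6.1175
Step 2: Compute augmented objective.
t*f(x) = 5.92*16.14 = 95.5488
Total = 95.5488 - 6.1175 = 89.4313


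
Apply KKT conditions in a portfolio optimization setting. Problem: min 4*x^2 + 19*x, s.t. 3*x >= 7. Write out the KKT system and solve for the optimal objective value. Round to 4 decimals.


Step 1: Try lambda = 0 (constraint inactive).
x_unc = -19/(2*4) = -2.375
Check: 3*-2.375 = -7.125 < 7 -- violated!
Step 2: Constraint must be active: 3*x = 7
x* = 7/3 = 2.3333 (rounded; the exact value 7/3 is used below)
lambda = (2*4*(7/3) + 19)/3 = 12.5556
Step 3: Compute optimal value.
f(x*) = 4*(7/3)^2 + 19*(7/3) = 66.1111


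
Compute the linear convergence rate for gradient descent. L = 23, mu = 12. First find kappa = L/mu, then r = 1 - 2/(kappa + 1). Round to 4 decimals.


Step 1: Compute the condition number.
kappa = L/mu = 23/12 = 1.9167
Step 2: Compute the convergence rate.
r = 1 - 2/(kappa + 1) = 1 - 2*mu/(L + mu) = (L - mu)/(L + mu) = 11/35 = 0.3143


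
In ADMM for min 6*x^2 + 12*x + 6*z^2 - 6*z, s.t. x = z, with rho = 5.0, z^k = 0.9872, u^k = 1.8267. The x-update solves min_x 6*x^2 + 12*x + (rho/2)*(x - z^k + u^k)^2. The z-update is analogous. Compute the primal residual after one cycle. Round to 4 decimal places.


ADMM iteration with rho = 5.0, z^k = 0.9872, u^k = 1.8267
Step 1: x-update.
Minimize 6*x^2 + 12*x + (5.0/2)*(x - 0.9872 + 1.8267)^2
FOC: (2*6 + 5.0)*x = -12 + 5.0*(0.9872 - 1.8267)
x^{k+1} = -0.9528
Step 2: z-update.
Minimize 6*z^2 - 6*z + (5.0/2)*(-0.9528 - z + 1.8267)^2
FOC: (2*6 + 5.0)*z = 6 + 5.0*(-0.9528 + 1.8267)
z^{k+1} = 0.61
Step 3: u-update.
u^{k+1} = 1.8267 - 0.9528 - 0.61 = 0.2639
Step 4: Primal residual = |-0.9528 - 0.61| = 1.5628


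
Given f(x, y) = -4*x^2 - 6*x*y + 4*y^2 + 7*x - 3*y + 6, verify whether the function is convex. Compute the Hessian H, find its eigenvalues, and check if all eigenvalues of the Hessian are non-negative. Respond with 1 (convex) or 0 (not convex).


The Hessian of f(x,y) = -4*x^2 - 6*x*y + 4*y^2 + 7*x - 3*y + 6 is:
H = [[-8, -6], [-6, 8]]
Trace = -8 + 8 = 0
Determinant = -8*8 - (-6)^2 = -100
Discriminant = (0)^2 - 4*-100 = 400.0
Eigenvalues: lambda_1 = -10.0, lambda_2 = 10.0
The function is not convex.

0


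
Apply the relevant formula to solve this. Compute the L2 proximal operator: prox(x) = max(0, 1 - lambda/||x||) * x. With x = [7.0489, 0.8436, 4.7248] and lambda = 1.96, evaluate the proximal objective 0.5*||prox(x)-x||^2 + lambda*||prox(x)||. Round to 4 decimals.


Step 1: Compute ||x||.
||x|| = 8.5277
Step 2: Compute scaling factor.
scale = max(0, 1 - 1.96/8.5277) = 0.7702
Step 3: prox(x) = [5.4288, 0.6497, 3.6389]
||prox(x)|| = 6.5677
Step 4: Proximal objective.
0.5*||prox-x||^2 = 1.9208
lambda*||prox|| = 12.8727
Total = 14.7936


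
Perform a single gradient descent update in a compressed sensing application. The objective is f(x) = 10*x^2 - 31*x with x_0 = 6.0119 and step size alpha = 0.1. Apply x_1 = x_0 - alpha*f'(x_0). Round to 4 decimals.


We compute the gradient at x_0 and apply the update.
f'(x) = 20*x - 31
f'(6.0119) = 20*6.0119 - 31 = 89.238
x_1 = 6.0119 - 0.1*89.238 = -2.9119


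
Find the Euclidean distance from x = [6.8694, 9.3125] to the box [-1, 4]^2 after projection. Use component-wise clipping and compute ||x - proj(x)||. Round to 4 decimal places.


Project each component onto [-1, 4].
clip(6.8694) = 4.0, clip(9.3125) = 4.0
Projection = [4.0, 4.0]
Squared diffs: [8.2335, 28.2227]
Distance = sqrt(36.4562) = 6.0379


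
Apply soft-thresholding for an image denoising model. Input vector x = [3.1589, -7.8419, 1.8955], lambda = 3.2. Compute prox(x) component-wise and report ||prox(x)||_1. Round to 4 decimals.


Soft-thresholding with lambda = 3.2:
prox(3.1589) = sign(3.1589)*max(|3.1589| - 3.2, 0) = 0.0
prox(-7.8419) = sign(-7.8419)*max(|-7.8419| - 3.2, 0) = -4.6419
prox(1.8955) = sign(1.8955)*max(|1.8955| - 3.2, 0) = 0.0
prox(x) = [0.0, -4.6419, 0.0]
||prox(x)||_1 = 0.0 + 4.6419 + 0.0 = 4.6419


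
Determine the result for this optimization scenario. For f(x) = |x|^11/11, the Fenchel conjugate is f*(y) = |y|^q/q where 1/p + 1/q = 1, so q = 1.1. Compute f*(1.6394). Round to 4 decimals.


The conjugate exponent q satisfies 1/p + 1/q = 1.
p = 11, so q = 11/(11 - 1) = 1.1
|y|^q = 1.6394^1.1 = 1.7225
f*(1.6394) = 1.7225 / 1.1 = 1.5659


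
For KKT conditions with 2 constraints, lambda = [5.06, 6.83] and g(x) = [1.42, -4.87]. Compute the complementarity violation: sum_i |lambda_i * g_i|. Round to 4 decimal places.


KKT complementary slackness check:
lambda_1 * g_1 = 5.06 * 1.42 = 7.1852
lambda_2 * g_2 = 6.83 * -4.87 = -33.2621
Total violation = 7.1852 + 33.2621 = 40.4473


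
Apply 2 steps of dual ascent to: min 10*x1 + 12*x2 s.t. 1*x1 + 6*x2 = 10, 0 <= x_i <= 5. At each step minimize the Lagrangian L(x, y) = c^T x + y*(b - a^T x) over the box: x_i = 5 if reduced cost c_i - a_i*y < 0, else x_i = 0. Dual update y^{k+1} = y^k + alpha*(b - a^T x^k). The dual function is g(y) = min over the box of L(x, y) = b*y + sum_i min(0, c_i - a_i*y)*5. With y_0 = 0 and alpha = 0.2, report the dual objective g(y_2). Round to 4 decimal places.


Dual ascent for LP: min 10*x1 + 12*x2, 1*x1 + 6*x2 = 10, 0 <= x_i <= 5
Step 1: y^k = 0.0, reduced costs: (10.0, 12.0)
  x^k = (0.0, 0.0), subgradient = b - a^T x = 10.0
  y^{k+1} = 0.0 + 0.2*10.0 = 2.0
Step 2: y^k = 2.0, reduced costs: (8.0, 0.0)
  x^k = (0.0, 0.0), subgradient = b - a^T x = 10.0
  y^{k+1} = 2.0 + 0.2*10.0 = 4.0
Dual objective at y_2 = 4.0: reduced costs (6.0, -12.0), box minimizer x = (0.0, 5.0)
g(y_2) = b*y + (c1 - a1*y)*x1 + (c2 - a2*y)*x2 = 10*4.0 + 6.0*0.0 + (-12.0)*5.0 = 40.0 + 0.0 - 60.0 = -20.0


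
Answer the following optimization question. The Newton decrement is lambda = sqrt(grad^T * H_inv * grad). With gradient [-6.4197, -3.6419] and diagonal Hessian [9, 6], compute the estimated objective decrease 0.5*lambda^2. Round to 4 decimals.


Step 1: H is diagonal, so H^(-1) * g = [-0.7133, -0.607].
Step 2: g^T H^(-1) g = sum_i g_i^2 / H_ii
  = (-6.4197)^2/9 + (-3.6419)^2/6
  = 4.5792 + 2.2106 = 6.7897
Step 3: Objective decrease = 0.5 * g^T H^(-1) g = 3.3949


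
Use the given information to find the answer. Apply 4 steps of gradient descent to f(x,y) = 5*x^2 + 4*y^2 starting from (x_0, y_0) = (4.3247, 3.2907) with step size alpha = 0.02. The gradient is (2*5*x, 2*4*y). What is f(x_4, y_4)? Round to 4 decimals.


Gradient descent on f(x,y) = 5*x^2 + 4*y^2.
Starting point: (4.3247, 3.2907), alpha = 0.02
Step 1: grad_x = 2*5*4.3247 = 43.247, grad_y = 2*4*3.2907 = 26.3256
  x_1 = 4.3247 - 0.02*43.247 = 3.4598
  y_1 = 3.2907 - 0.02*26.3256 = 2.7642
Step 2: grad_x = 2*5*3.4598 = 34.5976, grad_y = 2*4*2.7642 = 22.1135
  x_2 = 3.4598 - 0.02*34.5976 = 2.7678
  y_2 = 2.7642 - 0.02*22.1135 = 2.3219
Step 3: grad_x = 2*5*2.7678 = 27.6781, grad_y = 2*4*2.3219 = 18.5753
  x_3 = 2.7678 - 0.02*27.6781 = 2.2142
  y_3 = 2.3219 - 0.02*18.5753 = 1.9504
Step 4: grad_x = 2*5*2.2142 = 22.1425, grad_y = 2*4*1.9504 = 15.6033
  x_4 = 2.2142 - 0.02*22.1425 = 1.7714
  y_4 = 1.9504 - 0.02*15.6033 = 1.6383
f(1.7714, 1.6383) = 5*1.7714^2 + 4*1.6383^2 = 26.4259


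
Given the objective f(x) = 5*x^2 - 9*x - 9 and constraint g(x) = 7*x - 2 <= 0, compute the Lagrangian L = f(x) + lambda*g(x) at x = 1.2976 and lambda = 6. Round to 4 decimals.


Step 1: Evaluate f(x).
f(1.2976) = 5*1.2976^2 - 9*1.2976 - 9 = -12.2596
Step 2: Evaluate g(x).
g(1.2976) = 7*1.2976 - 2 = 7.0832
Step 3: Compute Lagrangian.
L = -12.2596 + 6*7.0832 = 30.2396


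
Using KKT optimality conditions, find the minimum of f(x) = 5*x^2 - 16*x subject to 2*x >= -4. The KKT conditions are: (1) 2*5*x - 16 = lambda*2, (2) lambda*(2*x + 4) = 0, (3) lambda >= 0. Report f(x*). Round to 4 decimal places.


Step 1: Try lambda = 0 (constraint inactive).
Stationarity: 2*5*x - 16 = 0
x* = 16/(2*5) = 1.6
Check constraint: 2*1.6 = 3.2 >= -4 -- satisfied.
Step 2: Compute optimal value.
f(x*) = 5*1.6^2 - 16*1.6 = -12.8


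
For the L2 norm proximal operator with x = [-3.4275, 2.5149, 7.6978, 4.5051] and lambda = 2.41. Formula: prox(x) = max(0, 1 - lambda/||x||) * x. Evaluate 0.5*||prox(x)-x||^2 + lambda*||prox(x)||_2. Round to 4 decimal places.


Step 1: Compute ||x||.
||x|| = 9.8805
Step 2: Compute scaling factor.
scale = max(0, 1 - 2.41/9.8805) = 0.7561
Step 3: prox(x) = [-2.5915, 1.9015, 5.8202, 3.4062]
||prox(x)|| = 7.4705
Step 4: Proximal objective.
0.5*||prox-x||^2 = 2.9041
lambda*||prox|| = 18.0039
Total = 20.908


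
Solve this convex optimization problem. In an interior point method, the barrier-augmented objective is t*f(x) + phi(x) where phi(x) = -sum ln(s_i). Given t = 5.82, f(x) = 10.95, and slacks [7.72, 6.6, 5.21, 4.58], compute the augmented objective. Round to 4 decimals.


Step 1: Compute log-barrier.
ln values: [2.0438, 1.8871, 1.6506, 1.5217]
phi = -(2.0438 + 1.8871 + 1.6506 + 1.5217) = -7.1032
Step 2: Compute augmented objective.
t*f(x) = 5.82*10.95 = 63.729
Total = 63.729 - 7.1032 = 56.6258


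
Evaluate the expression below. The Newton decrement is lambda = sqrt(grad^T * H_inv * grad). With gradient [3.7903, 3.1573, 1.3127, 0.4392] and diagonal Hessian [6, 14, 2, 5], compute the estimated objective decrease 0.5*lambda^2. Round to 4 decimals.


Step 1: H is diagonal, so H^(-1) * g = [0.6317, 0.2255, 0.6564, 0.0878].
Step 2: g^T H^(-1) g = sum_i g_i^2 / H_ii
  = (3.7903)^2/6 + (3.1573)^2/14 + (1.3127)^2/2 + (0.4392)^2/5
  = 2.3944 + 0.712 + 0.8616 + 0.0386 = 4.0066
Step 3: Objective decrease = 0.5 * g^T H^(-1) g = 2.0033


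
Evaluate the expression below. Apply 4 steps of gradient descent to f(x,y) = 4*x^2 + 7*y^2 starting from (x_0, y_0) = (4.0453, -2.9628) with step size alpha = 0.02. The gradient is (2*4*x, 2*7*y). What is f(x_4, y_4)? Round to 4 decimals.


Gradient descent on f(x,y) = 4*x^2 + 7*y^2.
Starting point: (4.0453, -2.9628), alpha = 0.02
Step 1: grad_x = 2*4*4.0453 = 32.3624, grad_y = 2*7*-2.9628 = -41.4792
  x_1 = 4.0453 - 0.02*32.3624 = 3.3981
  y_1 = -2.9628 - 0.02*-41.4792 = -2.1332
Step 2: grad_x = 2*4*3.3981 = 27.1844, grad_y = 2*7*-2.1332 = -29.865
  x_2 = 3.3981 - 0.02*27.1844 = 2.8544
  y_2 = -2.1332 - 0.02*-29.865 = -1.5359
Step 3: grad_x = 2*4*2.8544 = 22.8349, grad_y = 2*7*-1.5359 = -21.5028
  x_3 = 2.8544 - 0.02*22.8349 = 2.3977
  y_3 = -1.5359 - 0.02*-21.5028 = -1.1059
Step 4: grad_x = 2*4*2.3977 = 19.1813, grad_y = 2*7*-1.1059 = -15.482
  x_4 = 2.3977 - 0.02*19.1813 = 2.014
  y_4 = -1.1059 - 0.02*-15.482 = -0.7962
f(2.014, -0.7962) = 4*2.014^2 + 7*(-0.7962)^2 = 20.6632


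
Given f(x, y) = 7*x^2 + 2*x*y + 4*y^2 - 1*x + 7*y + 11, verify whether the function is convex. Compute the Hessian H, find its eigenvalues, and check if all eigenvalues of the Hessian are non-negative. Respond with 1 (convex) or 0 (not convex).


The Hessian of f(x,y) = 7*x^2 + 2*x*y + 4*y^2 - 1*x + 7*y + 11 is:
H = [[14, 2], [2, 8]]
Trace = 14 + 8 = 22
Determinant = 14*8 - (2)^2 = 108
Discriminant = (22)^2 - 4*108 = 52.0
Eigenvalues: lambda_1 = 7.3944, lambda_2 = 14.6056
The function is convex.

1


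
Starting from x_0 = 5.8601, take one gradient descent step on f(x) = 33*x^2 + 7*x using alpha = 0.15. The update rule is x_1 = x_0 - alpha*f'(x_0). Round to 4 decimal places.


We compute the gradient at x_0 and apply the update.
f'(x) = 66*x + 7
f'(5.8601) = 66*5.8601 + 7 = 393.7666
x_1 = 5.8601 - 0.15*393.7666 = -53.2049


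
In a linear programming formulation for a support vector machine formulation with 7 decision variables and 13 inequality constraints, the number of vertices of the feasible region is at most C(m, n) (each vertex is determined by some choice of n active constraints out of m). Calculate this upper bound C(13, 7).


Each vertex corresponds to some choice of n active constraints out of m, so the number of vertices is at most C(m, n) = m! / (n!(m-n)!).
m = 13, n = 7
Numerator: 13 * 12 * 11 * 10 * 9 * 8 * 7
Denominator: 7! = 5040
C(13, 7) = 1716


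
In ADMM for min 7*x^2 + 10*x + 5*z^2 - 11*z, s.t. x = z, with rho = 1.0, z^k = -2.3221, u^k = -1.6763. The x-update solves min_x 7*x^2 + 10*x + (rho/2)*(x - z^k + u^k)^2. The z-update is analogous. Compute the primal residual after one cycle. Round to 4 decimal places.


ADMM iteration with rho = 1.0, z^k = -2.3221, u^k = -1.6763
Step 1: x-update.
Minimize 7*x^2 + 10*x + (1.0/2)*(x + 2.3221 - 1.6763)^2
FOC: (2*7 + 1.0)*x = -10 + 1.0*(-2.3221 + 1.6763)
x^{k+1} = -0.7097
Step 2: z-update.
Minimize 5*z^2 - 11*z + (1.0/2)*(-0.7097 - z - 1.6763)^2
FOC: (2*5 + 1.0)*z = 11 + 1.0*(-0.7097 - 1.6763)
z^{k+1} = 0.7831
Step 3: u-update.
u^{k+1} = -1.6763 - 0.7097 - 0.7831 = -3.1691
Step 4: Primal residual = |-0.7097 - 0.7831| = 1.4928


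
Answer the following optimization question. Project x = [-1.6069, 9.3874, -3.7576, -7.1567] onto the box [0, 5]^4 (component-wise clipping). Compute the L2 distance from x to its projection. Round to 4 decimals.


Project each component onto [0, 5].
clip(-1.6069) = 0.0, clip(9.3874) = 5.0, clip(-3.7576) = 0.0, clip(-7.1567) = 0.0
Projection = [0.0, 5.0, 0.0, 0.0]
Squared diffs: [2.5821, 19.2493, 14.1196, 51.2184]
Distance = sqrt(87.1694) = 9.3365


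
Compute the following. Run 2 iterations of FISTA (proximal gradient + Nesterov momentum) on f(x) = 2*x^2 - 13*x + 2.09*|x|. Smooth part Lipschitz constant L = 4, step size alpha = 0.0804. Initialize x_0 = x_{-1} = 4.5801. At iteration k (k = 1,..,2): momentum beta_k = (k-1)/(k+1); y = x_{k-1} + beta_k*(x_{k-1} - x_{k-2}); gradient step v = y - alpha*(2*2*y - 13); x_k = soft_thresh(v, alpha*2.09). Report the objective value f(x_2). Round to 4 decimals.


FISTA on f(x) = 2*x^2 - 13*x + 2.09*|x|
L = 4, alpha = 0.0804
Iteration 1: beta = 0.0, y = 4.5801 + 0.0*(4.5801 - 4.5801) = 4.5801
  grad(y) = 5.3204, v = y - alpha*grad = 4.1523
  prox(v) = soft_thresh(4.1523, 0.168) = 3.9843
Iteration 2: beta = 0.3333, y = 3.9843 + 0.3333*(3.9843 - 4.5801) = 3.7857
  grad(y) = 2.1428, v = y - alpha*grad = 3.6134
  prox(v) = soft_thresh(3.6134, 0.168) = 3.4454
f(x_2) = 2*3.4454^2 - 13*3.4454 + 2.09*|3.4454| = -13.8478


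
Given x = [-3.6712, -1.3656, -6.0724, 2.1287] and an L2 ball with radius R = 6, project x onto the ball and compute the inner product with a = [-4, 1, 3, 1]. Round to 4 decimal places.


Step 1: Compute ||x|| (intermediates to 6 decimals).
||x|| = sqrt((-3.6712)^2 + (-1.3656)^2 + (-6.0724)^2 + 2.1287^2) = 7.533125
Step 2: Project.
Since ||x|| > R, scale = R/||x|| = 6/7.533125 = 0.796482, proj(x) = scale * x
proj(x) = [-2.924045, -1.087676, -4.836557, 1.695471]
Step 3: Dot product.
a^T * proj(x) = -4*(-2.924045) + 1*(-1.087676) + 3*(-4.836557) + 1*1.695471 = -2.2057


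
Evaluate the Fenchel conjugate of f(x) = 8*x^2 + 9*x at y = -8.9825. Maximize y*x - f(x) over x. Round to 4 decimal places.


f*(y) = sup_x {y*x - a*x^2 - b*x} = sup_x {(y-b)*x - a*x^2}
FOC: (y - b) - 2a*x = 0 => x* = (y - b)/(2a)
x* = (-8.9825 - 9)/(2*8) = -1.1239
f*(-8.9825) = (y-b)^2/(4a) = (-8.9825 - 9)^2/(4*8)
= 323.3703/32 = 10.1053


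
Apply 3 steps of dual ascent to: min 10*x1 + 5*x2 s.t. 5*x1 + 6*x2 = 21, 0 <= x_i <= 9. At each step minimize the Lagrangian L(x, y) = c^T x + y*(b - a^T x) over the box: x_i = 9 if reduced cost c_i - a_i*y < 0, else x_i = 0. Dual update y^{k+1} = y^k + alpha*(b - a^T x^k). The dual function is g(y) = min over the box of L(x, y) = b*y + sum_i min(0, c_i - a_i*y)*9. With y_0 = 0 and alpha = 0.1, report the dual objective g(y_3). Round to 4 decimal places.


Dual ascent for LP: min 10*x1 + 5*x2, 5*x1 + 6*x2 = 21, 0 <= x_i <= 9
Step 1: y^k = 0.0, reduced costs: (10.0, 5.0)
  x^k = (0.0, 0.0), subgradient = b - a^T x = 21.0
  y^{k+1} = 0.0 + 0.1*21.0 = 2.1
Step 2: y^k = 2.1, reduced costs: (-0.5, -7.6)
  x^k = (9.0, 9.0), subgradient = b - a^T x = -78.0
  y^{k+1} = 2.1 + 0.1*-78.0 = -5.7
Step 3: y^k = -5.7, reduced costs: (38.5, 39.2)
  x^k = (0.0, 0.0), subgradient = b - a^T x = 21.0
  y^{k+1} = -5.7 + 0.1*21.0 = -3.6
Dual objective at y_3 = -3.6: reduced costs (28.0, 26.6), box minimizer x = (0.0, 0.0)
g(y_3) = b*y + (c1 - a1*y)*x1 + (c2 - a2*y)*x2 = 21*(-3.6) + 28.0*0.0 + 26.6*0.0 = -75.6 + 0.0 + 0.0 = -75.6


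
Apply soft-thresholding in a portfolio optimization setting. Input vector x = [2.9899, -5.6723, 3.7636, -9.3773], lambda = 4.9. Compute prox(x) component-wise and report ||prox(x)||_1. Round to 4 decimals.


Soft-thresholding with lambda = 4.9:
prox(2.9899) = sign(2.9899)*max(|2.9899| - 4.9, 0) = 0.0
prox(-5.6723) = sign(-5.6723)*max(|-5.6723| - 4.9, 0) = -0.7723
prox(3.7636) = sign(3.7636)*max(|3.7636| - 4.9, 0) = 0.0
prox(-9.3773) = sign(-9.3773)*max(|-9.3773| - 4.9, 0) = -4.4773
prox(x) = [0.0, -0.7723, 0.0, -4.4773]
||prox(x)||_1 = 0.0 + 0.7723 + 0.0 + 4.4773 = 5.2496


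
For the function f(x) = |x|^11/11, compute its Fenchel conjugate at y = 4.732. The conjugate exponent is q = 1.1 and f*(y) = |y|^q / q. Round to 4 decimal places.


The conjugate exponent q satisfies 1/p + 1/q = 1.
p = 11, so q = 11/(11 - 1) = 1.1
|y|^q = 4.732^1.1 = 5.5278
f*(4.732) = 5.5278 / 1.1 = 5.0252


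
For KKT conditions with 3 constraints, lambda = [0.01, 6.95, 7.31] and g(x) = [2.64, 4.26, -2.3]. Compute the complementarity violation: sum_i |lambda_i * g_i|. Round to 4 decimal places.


KKT complementary slackness check:
lambda_1 * g_1 = 0.01 * 2.64 = 0.0264
lambda_2 * g_2 = 6.95 * 4.26 = 29.607
lambda_3 * g_3 = 7.31 * -2.3 = -16.813
Total violation = 0.0264 + 29.607 + 16.813 = 46.4464


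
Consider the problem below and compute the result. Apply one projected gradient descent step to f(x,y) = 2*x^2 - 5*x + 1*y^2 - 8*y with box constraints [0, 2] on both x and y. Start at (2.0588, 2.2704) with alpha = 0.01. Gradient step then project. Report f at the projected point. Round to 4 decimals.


Step 1: Compute gradient at (2.0588, 2.2704).
grad_x = 2*2*2.0588 - 5 = 3.2352
grad_y = 2*1*2.2704 - 8 = -3.4592
Step 2: Gradient step.
x_raw = 2.0588 - 0.01*3.2352 = 2.0264
y_raw = 2.2704 - 0.01*-3.4592 = 2.305
Step 3: Project onto [0, 2].
x_proj = clip(2.0264) = 2.0
y_proj = clip(2.305) = 2.0
Step 4: Evaluate f.
f(2.0, 2.0) = -14.0


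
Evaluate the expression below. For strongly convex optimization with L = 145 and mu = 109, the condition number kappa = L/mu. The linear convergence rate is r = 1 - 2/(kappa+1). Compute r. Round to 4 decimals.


Step 1: Compute the condition number.
kappa = L/mu = 145/109 = 1.3303
Step 2: Compute the convergence rate.
r = 1 - 2/(kappa + 1) = 1 - 2*mu/(L + mu) = (L - mu)/(L + mu) = 36/254 = 0.1417


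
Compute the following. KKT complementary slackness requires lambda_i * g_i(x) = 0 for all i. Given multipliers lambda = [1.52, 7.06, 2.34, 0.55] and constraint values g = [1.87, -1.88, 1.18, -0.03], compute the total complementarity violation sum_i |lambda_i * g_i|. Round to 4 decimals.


KKT complementary slackness check:
lambda_1 * g_1 = 1.52 * 1.87 = 2.8424
lambda_2 * g_2 = 7.06 * -1.88 = -13.2728
lambda_3 * g_3 = 2.34 * 1.18 = 2.7612
lambda_4 * g_4 = 0.55 * -0.03 = -0.0165
Total violation = 2.8424 + 13.2728 + 2.7612 + 0.0165 = 18.8929


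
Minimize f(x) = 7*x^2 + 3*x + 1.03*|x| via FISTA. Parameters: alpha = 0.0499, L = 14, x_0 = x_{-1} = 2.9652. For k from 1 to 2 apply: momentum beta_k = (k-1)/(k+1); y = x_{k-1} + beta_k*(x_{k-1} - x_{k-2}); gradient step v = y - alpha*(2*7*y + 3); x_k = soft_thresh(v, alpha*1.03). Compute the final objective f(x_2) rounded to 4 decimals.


FISTA on f(x) = 7*x^2 + 3*x + 1.03*|x|
L = 14, alpha = 0.0499
Iteration 1: beta = 0.0, y = 2.9652 + 0.0*(2.9652 - 2.9652) = 2.9652
  grad(y) = 44.5128, v = y - alpha*grad = 0.744
  prox(v) = soft_thresh(0.744, 0.0514) = 0.6926
Iteration 2: beta = 0.3333, y = 0.6926 + 0.3333*(0.6926 - 2.9652) = -0.0649
  grad(y) = 2.0912, v = y - alpha*grad = -0.1693
  prox(v) = soft_thresh(-0.1693, 0.0514) = -0.1179
f(x_2) = 7*(-0.1179)^2 + 3*(-0.1179) + 1.03*|-0.1179| = -0.1349


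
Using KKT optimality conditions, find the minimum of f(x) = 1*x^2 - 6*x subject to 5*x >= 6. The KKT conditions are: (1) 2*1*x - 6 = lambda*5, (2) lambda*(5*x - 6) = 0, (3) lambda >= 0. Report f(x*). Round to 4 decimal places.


Step 1: Try lambda = 0 (constraint inactive).
Stationarity: 2*1*x - 6 = 0
x* = 6/(2*1) = 3.0
Check constraint: 5*3.0 = 15.0 >= 6 -- satisfied.
Step 2: Compute optimal value.
f(x*) = 1*3.0^2 - 6*3.0 = -9.0


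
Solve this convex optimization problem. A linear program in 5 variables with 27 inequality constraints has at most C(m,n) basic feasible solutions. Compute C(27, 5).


Each vertex corresponds to some choice of n active constraints out of m, so the number of vertices is at most C(m, n) = m! / (n!(m-n)!).
m = 27, n = 5
Numerator: 27 * 26 * 25 * 24 * 23
Denominator: 5! = 120
C(27, 5) = 80730


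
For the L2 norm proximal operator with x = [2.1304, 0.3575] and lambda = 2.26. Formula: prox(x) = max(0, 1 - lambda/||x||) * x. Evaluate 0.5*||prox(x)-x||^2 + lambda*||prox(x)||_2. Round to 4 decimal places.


Step 1: Compute ||x||.
||x|| = 2.1602
Step 2: Compute scaling factor.
scale = max(0, 1 - 2.26/2.1602) = 0.0
Step 3: prox(x) = [0.0, 0.0]
||prox(x)|| = 0.0
Step 4: Proximal objective.
0.5*||prox-x||^2 = 2.3332
lambda*||prox|| = 0.0
Total = 2.3332


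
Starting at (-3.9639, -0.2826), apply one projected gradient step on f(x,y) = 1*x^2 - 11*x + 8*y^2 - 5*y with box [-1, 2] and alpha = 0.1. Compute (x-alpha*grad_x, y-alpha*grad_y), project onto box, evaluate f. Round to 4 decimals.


Step 1: Compute gradient at (-3.9639, -0.2826).
grad_x = 2*1*-3.9639 - 11 = -18.9278
grad_y = 2*8*-0.2826 - 5 = -9.5216
Step 2: Gradient step.
x_raw = -3.9639 - 0.1*-18.9278 = -2.0711
y_raw = -0.2826 - 0.1*-9.5216 = 0.6696
Step 3: Project onto [-1, 2].
x_proj = clip(-2.0711) = -1.0
y_proj = clip(0.6696) = 0.6696
Step 4: Evaluate f.
f(-1.0, 0.6696) = 12.2387


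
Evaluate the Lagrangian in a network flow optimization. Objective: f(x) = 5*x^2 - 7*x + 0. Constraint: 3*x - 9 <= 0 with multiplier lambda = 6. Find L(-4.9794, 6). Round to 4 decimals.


Step 1: Evaluate f(x).
f(-4.9794) = 5*(-4.9794)^2 - 7*(-4.9794) + 0 = 158.8279
Step 2: Evaluate g(x).
g(-4.9794) = 3*-4.9794 - 9 = -23.9382
Step 3: Compute Lagrangian.
L = 158.8279 + 6*-23.9382 = 15.1987


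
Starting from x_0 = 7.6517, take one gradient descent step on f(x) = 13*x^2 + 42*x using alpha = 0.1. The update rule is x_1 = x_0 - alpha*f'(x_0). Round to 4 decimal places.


We compute the gradient at x_0 and apply the update.
f'(x) = 26*x + 42
f'(7.6517) = 26*7.6517 + 42 = 240.9442
x_1 = 7.6517 - 0.1*240.9442 = -16.4427


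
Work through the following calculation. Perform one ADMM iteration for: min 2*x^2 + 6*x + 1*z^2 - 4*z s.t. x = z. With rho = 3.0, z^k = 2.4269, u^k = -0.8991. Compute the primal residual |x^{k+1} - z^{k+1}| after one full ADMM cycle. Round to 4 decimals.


ADMM iteration with rho = 3.0, z^k = 2.4269, u^k = -0.8991
Step 1: x-update.
Minimize 2*x^2 + 6*x + (3.0/2)*(x - 2.4269 - 0.8991)^2
FOC: (2*2 + 3.0)*x = -6 + 3.0*(2.4269 + 0.8991)
x^{k+1} = 0.5683
Step 2: z-update.
Minimize 1*z^2 - 4*z + (3.0/2)*(0.5683 - z - 0.8991)^2
FOC: (2*1 + 3.0)*z = 4 + 3.0*(0.5683 - 0.8991)
z^{k+1} = 0.6015
Step 3: u-update.
u^{k+1} = -0.8991 + 0.5683 - 0.6015 = -0.9323
Step 4: Primal residual = |0.5683 - 0.6015| = 0.0332


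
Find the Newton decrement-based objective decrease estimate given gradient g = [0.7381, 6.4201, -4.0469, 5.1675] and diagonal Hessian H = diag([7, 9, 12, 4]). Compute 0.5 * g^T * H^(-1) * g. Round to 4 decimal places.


Step 1: H is diagonal, so H^(-1) * g = [0.1054, 0.7133, -0.3372, 1.2919].
Step 2: g^T H^(-1) g = sum_i g_i^2 / H_ii
  = (0.7381)^2/7 + (6.4201)^2/9 + (-4.0469)^2/12 + (5.1675)^2/4
  = 0.0778 + 4.5797 + 1.3648 + 6.6758 = 12.6981
Step 3: Objective decrease = 0.5 * g^T H^(-1) g = 6.3491


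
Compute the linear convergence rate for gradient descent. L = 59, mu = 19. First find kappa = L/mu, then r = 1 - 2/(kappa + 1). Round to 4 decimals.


Step 1: Compute the condition number.
kappa = L/mu = 59/19 = 3.1053
Step 2: Compute the convergence rate.
r = 1 - 2/(kappa + 1) = 1 - 2*mu/(L + mu) = (L - mu)/(L + mu) = 40/78 = 0.5128


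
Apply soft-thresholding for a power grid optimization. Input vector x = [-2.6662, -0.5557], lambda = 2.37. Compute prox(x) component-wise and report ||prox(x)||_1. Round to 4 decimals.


Soft-thresholding with lambda = 2.37:
prox(-2.6662) = sign(-2.6662)*max(|-2.6662| - 2.37, 0) = -0.2962
prox(-0.5557) = sign(-0.5557)*max(|-0.5557| - 2.37, 0) = 0.0
prox(x) = [-0.2962, 0.0]
||prox(x)||_1 = 0.2962 + 0.0 = 0.2962


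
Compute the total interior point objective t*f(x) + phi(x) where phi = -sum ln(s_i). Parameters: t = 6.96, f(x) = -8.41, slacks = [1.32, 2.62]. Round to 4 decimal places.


Step 1: Compute log-barrier.
ln values: [0.2776, 0.9632]
phi = -(0.2776 + 0.9632) = -1.2408
Step 2: Compute augmented objective.
t*f(x) = 6.96*-8.41 = -58.5336
Total = -58.5336 - 1.2408 = -59.7744


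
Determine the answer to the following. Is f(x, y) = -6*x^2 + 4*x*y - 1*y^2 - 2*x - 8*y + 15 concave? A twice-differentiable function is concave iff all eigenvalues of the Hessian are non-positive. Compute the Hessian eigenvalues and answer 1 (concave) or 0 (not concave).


The Hessian of f(x,y) = -6*x^2 + 4*x*y - 1*y^2 - 2*x - 8*y + 15 is:
H = [[-12, 4], [4, -2]]
Trace = -12 - 2 = -14
Determinant = -12*-2 - (4)^2 = 8
Discriminant = (-14)^2 - 4*8 = 164.0
Eigenvalues: lambda_1 = -13.4031, lambda_2 = -0.5969
The function is concave.

1


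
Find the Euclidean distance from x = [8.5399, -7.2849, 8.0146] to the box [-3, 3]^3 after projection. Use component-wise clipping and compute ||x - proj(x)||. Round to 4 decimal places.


Project each component onto [-3, 3].
clip(8.5399) = 3.0, clip(-7.2849) = -3.0, clip(8.0146) = 3.0
Projection = [3.0, -3.0, 3.0]
Squared diffs: [30.6905, 18.3604, 25.1462]
Distance = sqrt(74.1971) = 8.6138


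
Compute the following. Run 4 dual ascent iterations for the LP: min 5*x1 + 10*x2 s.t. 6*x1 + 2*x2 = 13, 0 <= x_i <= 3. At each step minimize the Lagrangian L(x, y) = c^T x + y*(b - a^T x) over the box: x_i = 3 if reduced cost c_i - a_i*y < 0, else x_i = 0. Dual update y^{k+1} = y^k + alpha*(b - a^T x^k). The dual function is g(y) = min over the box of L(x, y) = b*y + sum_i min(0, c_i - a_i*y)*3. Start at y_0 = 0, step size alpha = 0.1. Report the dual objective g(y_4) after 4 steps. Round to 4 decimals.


Dual ascent for LP: min 5*x1 + 10*x2, 6*x1 + 2*x2 = 13, 0 <= x_i <= 3
Step 1: y^k = 0.0, reduced costs: (5.0, 10.0)
  x^k = (0.0, 0.0), subgradient = b - a^T x = 13.0
  y^{k+1} = 0.0 + 0.1*13.0 = 1.3
Step 2: y^k = 1.3, reduced costs: (-2.8, 7.4)
  x^k = (3.0, 0.0), subgradient = b - a^T x = -5.0
  y^{k+1} = 1.3 + 0.1*-5.0 = 0.8
Step 3: y^k = 0.8, reduced costs: (0.2, 8.4)
  x^k = (0.0, 0.0), subgradient = b - a^T x = 13.0
  y^{k+1} = 0.8 + 0.1*13.0 = 2.1
Step 4: y^k = 2.1, reduced costs: (-7.6, 5.8)
  x^k = (3.0, 0.0), subgradient = b - a^T x = -5.0
  y^{k+1} = 2.1 + 0.1*-5.0 = 1.6
Dual objective at y_4 = 1.6: reduced costs (-4.6, 6.8), box minimizer x = (3.0, 0.0)
g(y_4) = b*y + (c1 - a1*y)*x1 + (c2 - a2*y)*x2 = 13*1.6 + (-4.6)*3.0 + 6.8*0.0 = 20.8 - 13.8 + 0.0 = 7.0
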